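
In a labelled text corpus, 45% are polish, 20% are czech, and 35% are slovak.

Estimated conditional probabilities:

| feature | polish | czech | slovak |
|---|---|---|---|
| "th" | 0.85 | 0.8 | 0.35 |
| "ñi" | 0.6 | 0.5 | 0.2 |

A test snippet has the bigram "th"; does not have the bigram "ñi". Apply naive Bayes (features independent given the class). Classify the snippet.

polish: 0.45 × 0.85 × (1−0.6) = 0.153
czech: 0.2 × 0.8 × (1−0.5) = 0.08
slovak: 0.35 × 0.35 × (1−0.2) = 0.098
Highest score → polish.

polish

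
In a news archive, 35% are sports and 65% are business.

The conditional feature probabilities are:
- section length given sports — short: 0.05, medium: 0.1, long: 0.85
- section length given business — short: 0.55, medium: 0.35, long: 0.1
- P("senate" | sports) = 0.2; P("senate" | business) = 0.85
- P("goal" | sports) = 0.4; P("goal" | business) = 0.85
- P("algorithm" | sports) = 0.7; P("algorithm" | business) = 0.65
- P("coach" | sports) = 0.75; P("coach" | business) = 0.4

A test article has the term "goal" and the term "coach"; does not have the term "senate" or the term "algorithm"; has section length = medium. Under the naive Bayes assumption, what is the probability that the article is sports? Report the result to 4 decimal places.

0.3829

sports: 0.35 × 0.1 × (1−0.2) × 0.4 × (1−0.7) × 0.75 = 0.00252
business: 0.65 × 0.35 × (1−0.85) × 0.85 × (1−0.65) × 0.4 = 0.004060875
P(sports | x) = 0.00252 / 0.006580875 ≈ 0.3829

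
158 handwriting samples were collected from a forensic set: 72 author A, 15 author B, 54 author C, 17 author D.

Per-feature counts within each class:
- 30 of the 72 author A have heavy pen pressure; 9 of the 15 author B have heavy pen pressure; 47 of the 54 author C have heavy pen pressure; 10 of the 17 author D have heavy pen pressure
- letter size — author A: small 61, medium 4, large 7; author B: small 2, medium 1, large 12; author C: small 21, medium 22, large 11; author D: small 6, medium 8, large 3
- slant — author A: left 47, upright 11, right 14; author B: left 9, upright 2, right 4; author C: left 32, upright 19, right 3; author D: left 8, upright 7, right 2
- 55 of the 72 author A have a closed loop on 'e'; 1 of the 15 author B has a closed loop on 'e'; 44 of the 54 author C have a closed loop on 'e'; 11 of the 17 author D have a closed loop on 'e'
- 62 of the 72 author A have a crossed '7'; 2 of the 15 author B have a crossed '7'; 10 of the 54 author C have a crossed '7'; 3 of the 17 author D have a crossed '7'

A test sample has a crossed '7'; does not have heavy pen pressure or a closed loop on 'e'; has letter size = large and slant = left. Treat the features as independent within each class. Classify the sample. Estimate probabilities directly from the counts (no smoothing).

author A

author A: (72/158) × (42/72) × (7/72) × (47/72) × (17/72) × (62/72) ≈ 0.00343004
author B: (15/158) × (6/15) × (12/15) × (9/15) × (14/15) × (2/15) ≈ 0.00226835
author C: (54/158) × (7/54) × (11/54) × (32/54) × (10/54) × (10/54) ≈ 0.000183404
author D: (17/158) × (7/17) × (3/17) × (8/17) × (6/17) × (3/17) ≈ 0.000229155
Highest score → author A.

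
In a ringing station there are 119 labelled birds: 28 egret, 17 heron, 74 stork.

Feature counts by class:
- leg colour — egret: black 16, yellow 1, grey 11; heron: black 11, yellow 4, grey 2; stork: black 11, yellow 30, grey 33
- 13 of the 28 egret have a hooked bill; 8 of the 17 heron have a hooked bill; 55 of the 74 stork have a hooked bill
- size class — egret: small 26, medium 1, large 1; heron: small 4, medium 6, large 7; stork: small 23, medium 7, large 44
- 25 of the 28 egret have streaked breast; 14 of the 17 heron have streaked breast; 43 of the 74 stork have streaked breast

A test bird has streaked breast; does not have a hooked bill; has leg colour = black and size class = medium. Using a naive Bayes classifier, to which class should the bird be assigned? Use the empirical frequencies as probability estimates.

heron

egret: (28/119) × (16/28) × (15/28) × (1/28) × (25/28) ≈ 0.00229684
heron: (17/119) × (11/17) × (9/17) × (6/17) × (14/17) ≈ 0.014224
stork: (74/119) × (11/74) × (19/74) × (7/74) × (43/74) ≈ 0.00130458
Highest score → heron.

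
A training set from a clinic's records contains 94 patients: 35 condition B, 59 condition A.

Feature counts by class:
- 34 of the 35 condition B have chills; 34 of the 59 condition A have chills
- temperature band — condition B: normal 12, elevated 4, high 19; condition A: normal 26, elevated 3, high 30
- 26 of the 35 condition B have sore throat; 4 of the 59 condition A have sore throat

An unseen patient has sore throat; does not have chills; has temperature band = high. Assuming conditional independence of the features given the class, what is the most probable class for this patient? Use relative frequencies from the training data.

condition B: (35/94) × (1/35) × (19/35) × (26/35) ≈ 0.00429006
condition A: (59/94) × (25/59) × (30/59) × (4/59) ≈ 0.00916831
Highest score → condition A.

condition A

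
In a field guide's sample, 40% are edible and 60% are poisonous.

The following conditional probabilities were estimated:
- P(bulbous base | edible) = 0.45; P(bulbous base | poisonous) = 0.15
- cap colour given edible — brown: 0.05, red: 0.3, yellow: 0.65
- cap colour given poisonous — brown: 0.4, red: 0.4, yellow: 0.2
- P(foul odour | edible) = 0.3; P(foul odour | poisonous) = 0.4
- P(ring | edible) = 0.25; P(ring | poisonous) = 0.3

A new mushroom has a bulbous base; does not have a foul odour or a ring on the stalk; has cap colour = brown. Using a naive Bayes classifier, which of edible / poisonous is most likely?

poisonous

edible: 0.4 × 0.45 × 0.05 × (1−0.3) × (1−0.25) = 0.004725
poisonous: 0.6 × 0.15 × 0.4 × (1−0.4) × (1−0.3) = 0.01512
Highest score → poisonous.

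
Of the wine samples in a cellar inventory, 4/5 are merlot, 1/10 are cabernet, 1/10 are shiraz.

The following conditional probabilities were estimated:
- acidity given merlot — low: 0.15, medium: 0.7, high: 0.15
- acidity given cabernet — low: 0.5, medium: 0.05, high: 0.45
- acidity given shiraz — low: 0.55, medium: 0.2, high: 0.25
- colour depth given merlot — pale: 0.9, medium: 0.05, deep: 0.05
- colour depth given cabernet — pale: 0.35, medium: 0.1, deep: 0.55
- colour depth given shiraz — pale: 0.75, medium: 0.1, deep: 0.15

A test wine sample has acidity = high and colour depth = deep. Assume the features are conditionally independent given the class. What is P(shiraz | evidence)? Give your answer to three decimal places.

merlot: 0.8 × 0.15 × 0.05 = 0.006
cabernet: 0.1 × 0.45 × 0.55 = 0.02475
shiraz: 0.1 × 0.25 × 0.15 = 0.00375
P(shiraz | x) = 0.00375 / 0.0345 ≈ 0.109

0.109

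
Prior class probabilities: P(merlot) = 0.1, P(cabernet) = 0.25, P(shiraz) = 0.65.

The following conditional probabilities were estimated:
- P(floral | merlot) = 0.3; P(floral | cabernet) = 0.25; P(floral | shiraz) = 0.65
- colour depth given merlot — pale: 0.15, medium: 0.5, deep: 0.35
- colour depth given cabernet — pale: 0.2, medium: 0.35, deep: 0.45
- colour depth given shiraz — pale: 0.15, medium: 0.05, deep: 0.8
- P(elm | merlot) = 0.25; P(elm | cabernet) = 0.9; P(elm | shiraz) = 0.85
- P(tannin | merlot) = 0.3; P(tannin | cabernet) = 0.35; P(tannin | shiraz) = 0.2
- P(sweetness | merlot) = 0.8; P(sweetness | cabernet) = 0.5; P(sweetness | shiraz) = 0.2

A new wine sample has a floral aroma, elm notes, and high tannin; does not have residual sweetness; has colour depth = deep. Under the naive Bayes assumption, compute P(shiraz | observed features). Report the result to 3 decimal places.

0.909

merlot: 0.1 × 0.3 × 0.35 × 0.25 × 0.3 × (1−0.8) = 0.0001575
cabernet: 0.25 × 0.25 × 0.45 × 0.9 × 0.35 × (1−0.5) = 0.0044296875
shiraz: 0.65 × 0.65 × 0.8 × 0.85 × 0.2 × (1−0.2) = 0.045968
P(shiraz | x) = 0.045968 / 0.0505551875 ≈ 0.909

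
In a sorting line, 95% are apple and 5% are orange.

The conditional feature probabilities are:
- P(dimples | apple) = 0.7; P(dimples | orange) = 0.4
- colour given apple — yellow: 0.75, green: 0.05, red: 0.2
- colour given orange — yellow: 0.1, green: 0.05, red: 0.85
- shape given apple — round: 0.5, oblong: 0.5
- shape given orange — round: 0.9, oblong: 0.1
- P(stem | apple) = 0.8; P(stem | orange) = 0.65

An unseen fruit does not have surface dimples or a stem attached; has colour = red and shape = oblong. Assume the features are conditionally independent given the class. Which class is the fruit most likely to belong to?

apple

apple: 0.95 × (1−0.7) × 0.2 × 0.5 × (1−0.8) = 0.0057
orange: 0.05 × (1−0.4) × 0.85 × 0.1 × (1−0.65) = 0.0008925
Highest score → apple.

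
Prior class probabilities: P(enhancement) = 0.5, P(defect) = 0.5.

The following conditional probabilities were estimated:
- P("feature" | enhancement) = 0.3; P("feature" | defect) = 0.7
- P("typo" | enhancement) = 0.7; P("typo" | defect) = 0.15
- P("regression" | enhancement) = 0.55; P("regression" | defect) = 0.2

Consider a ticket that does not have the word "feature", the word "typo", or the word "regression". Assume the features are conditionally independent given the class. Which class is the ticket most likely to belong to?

enhancement: 0.5 × (1−0.3) × (1−0.7) × (1−0.55) = 0.04725
defect: 0.5 × (1−0.7) × (1−0.15) × (1−0.2) = 0.102
Highest score → defect.

defect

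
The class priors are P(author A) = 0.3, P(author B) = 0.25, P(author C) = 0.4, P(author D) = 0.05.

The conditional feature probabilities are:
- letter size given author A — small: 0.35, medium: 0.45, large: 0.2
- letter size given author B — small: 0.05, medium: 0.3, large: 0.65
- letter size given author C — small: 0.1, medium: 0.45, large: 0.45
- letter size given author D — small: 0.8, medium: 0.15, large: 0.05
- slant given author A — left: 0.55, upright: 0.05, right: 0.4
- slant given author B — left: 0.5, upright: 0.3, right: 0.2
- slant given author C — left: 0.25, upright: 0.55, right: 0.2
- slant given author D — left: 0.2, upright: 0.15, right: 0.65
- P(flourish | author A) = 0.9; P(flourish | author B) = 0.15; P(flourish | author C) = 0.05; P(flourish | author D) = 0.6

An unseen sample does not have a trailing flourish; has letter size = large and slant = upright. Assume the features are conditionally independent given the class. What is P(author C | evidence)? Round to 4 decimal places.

author A: 0.3 × 0.2 × 0.05 × (1−0.9) = 0.0003
author B: 0.25 × 0.65 × 0.3 × (1−0.15) = 0.0414375
author C: 0.4 × 0.45 × 0.55 × (1−0.05) = 0.09405
author D: 0.05 × 0.05 × 0.15 × (1−0.6) = 0.00015
P(author C | x) = 0.09405 / 0.1359375 ≈ 0.6919

0.6919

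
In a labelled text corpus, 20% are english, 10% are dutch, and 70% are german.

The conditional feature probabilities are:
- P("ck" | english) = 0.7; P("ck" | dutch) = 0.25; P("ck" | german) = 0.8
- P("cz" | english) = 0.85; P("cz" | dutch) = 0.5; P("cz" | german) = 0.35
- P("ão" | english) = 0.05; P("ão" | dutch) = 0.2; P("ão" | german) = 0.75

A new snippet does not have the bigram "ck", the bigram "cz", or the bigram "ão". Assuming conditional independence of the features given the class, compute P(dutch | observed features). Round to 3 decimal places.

english: 0.2 × (1−0.7) × (1−0.85) × (1−0.05) = 0.00855
dutch: 0.1 × (1−0.25) × (1−0.5) × (1−0.2) = 0.03
german: 0.7 × (1−0.8) × (1−0.35) × (1−0.75) = 0.02275
P(dutch | x) = 0.03 / 0.0613 ≈ 0.489

0.489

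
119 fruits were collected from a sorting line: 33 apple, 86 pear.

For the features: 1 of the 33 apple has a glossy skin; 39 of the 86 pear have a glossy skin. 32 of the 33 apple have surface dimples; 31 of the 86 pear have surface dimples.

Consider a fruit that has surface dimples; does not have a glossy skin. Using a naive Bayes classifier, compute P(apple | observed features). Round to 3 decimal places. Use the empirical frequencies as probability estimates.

0.647

apple: (33/119) × (32/33) × (32/33) ≈ 0.260759
pear: (86/119) × (47/86) × (31/86) ≈ 0.142369
P(apple | x) = 0.260759 / 0.403128 ≈ 0.647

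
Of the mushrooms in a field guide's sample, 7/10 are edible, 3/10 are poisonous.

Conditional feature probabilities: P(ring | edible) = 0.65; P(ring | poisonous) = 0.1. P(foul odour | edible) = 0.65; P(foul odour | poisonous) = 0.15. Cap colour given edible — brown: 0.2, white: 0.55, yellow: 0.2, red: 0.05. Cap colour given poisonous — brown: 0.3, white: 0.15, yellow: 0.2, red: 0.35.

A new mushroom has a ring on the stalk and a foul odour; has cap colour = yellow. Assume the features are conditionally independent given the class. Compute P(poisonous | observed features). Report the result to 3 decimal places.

0.015

edible: 0.7 × 0.65 × 0.65 × 0.2 = 0.05915
poisonous: 0.3 × 0.1 × 0.15 × 0.2 = 0.0009
P(poisonous | x) = 0.0009 / 0.06005 ≈ 0.015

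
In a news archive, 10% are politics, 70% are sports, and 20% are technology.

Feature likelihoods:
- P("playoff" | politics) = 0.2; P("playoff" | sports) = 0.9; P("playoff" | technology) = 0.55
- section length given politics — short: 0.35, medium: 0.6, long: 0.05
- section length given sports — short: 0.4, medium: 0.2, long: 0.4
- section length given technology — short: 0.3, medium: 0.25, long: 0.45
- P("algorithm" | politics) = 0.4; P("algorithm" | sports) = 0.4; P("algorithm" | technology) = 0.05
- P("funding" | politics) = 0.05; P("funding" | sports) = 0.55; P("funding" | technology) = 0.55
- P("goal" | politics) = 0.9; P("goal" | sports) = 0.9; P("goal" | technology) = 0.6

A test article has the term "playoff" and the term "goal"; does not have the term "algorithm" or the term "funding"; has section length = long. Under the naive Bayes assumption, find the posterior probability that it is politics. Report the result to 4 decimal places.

politics: 0.1 × 0.2 × 0.05 × (1−0.4) × (1−0.05) × 0.9 = 0.000513
sports: 0.7 × 0.9 × 0.4 × (1−0.4) × (1−0.55) × 0.9 = 0.061236
technology: 0.2 × 0.55 × 0.45 × (1−0.05) × (1−0.55) × 0.6 = 0.01269675
P(politics | x) = 0.000513 / 0.07444575 ≈ 0.0069

0.0069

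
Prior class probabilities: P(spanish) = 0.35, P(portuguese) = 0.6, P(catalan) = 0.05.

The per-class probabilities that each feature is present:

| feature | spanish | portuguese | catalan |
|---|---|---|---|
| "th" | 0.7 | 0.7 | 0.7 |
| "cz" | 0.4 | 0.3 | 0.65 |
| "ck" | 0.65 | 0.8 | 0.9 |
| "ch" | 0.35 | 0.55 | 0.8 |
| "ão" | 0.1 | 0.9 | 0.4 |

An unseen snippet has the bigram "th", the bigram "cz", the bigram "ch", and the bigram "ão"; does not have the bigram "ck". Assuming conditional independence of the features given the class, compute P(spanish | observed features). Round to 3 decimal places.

spanish: 0.35 × 0.7 × 0.4 × (1−0.65) × 0.35 × 0.1 = 0.0012005
portuguese: 0.6 × 0.7 × 0.3 × (1−0.8) × 0.55 × 0.9 = 0.012474
catalan: 0.05 × 0.7 × 0.65 × (1−0.9) × 0.8 × 0.4 = 0.000728
P(spanish | x) = 0.0012005 / 0.0144025 ≈ 0.083

0.083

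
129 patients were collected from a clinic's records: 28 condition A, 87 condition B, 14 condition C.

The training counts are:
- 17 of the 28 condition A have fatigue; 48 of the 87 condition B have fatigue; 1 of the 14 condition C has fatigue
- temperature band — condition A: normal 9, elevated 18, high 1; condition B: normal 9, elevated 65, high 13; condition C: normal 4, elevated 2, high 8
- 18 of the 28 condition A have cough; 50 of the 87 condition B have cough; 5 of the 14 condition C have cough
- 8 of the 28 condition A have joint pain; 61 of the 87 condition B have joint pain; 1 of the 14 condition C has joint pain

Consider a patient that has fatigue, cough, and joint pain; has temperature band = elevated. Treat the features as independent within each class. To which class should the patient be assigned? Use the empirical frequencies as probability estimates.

condition B

condition A: (28/129) × (17/28) × (18/28) × (18/28) × (8/28) ≈ 0.0155604
condition B: (87/129) × (48/87) × (65/87) × (50/87) × (61/87) ≈ 0.112023
condition C: (14/129) × (1/14) × (2/14) × (5/14) × (1/14) ≈ 0.0000282505
Highest score → condition B.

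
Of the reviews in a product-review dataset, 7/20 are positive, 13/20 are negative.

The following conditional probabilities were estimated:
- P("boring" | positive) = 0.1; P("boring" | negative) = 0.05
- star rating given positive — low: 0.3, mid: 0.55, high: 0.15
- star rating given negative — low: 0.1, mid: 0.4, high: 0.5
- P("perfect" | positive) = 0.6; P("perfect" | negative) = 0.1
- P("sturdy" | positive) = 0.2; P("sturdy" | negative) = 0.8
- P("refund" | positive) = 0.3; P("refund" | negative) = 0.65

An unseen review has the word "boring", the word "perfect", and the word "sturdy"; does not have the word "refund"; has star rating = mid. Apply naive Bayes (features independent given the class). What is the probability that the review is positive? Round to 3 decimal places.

positive: 0.35 × 0.1 × 0.55 × 0.6 × 0.2 × (1−0.3) = 0.001617
negative: 0.65 × 0.05 × 0.4 × 0.1 × 0.8 × (1−0.65) = 0.000364
P(positive | x) = 0.001617 / 0.001981 ≈ 0.816

0.816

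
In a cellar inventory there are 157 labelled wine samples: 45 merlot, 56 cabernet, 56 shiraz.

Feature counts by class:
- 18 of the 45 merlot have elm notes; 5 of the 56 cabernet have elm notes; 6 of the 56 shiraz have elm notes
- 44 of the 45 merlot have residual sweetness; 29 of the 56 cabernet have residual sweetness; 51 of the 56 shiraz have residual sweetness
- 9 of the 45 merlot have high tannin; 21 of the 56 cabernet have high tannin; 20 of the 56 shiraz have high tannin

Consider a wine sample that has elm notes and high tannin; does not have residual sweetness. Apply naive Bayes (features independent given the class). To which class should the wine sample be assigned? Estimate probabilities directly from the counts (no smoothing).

cabernet

merlot: (45/157) × (18/45) × (1/45) × (9/45) ≈ 0.000509554
cabernet: (56/157) × (5/56) × (27/56) × (21/56) ≈ 0.00575808
shiraz: (56/157) × (6/56) × (5/56) × (20/56) ≈ 0.00121864
Highest score → cabernet.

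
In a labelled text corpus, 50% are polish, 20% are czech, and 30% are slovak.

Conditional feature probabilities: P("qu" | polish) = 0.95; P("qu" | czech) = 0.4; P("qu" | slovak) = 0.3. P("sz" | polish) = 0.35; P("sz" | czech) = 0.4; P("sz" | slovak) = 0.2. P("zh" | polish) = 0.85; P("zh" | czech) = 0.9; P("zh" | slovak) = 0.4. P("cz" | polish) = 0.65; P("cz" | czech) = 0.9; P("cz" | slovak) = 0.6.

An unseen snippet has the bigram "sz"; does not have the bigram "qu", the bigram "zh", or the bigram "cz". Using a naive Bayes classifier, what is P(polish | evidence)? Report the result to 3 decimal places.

polish: 0.5 × (1−0.95) × 0.35 × (1−0.85) × (1−0.65) = 0.000459375
czech: 0.2 × (1−0.4) × 0.4 × (1−0.9) × (1−0.9) = 0.00048
slovak: 0.3 × (1−0.3) × 0.2 × (1−0.4) × (1−0.6) = 0.01008
P(polish | x) = 0.000459375 / 0.011019375 ≈ 0.042

0.042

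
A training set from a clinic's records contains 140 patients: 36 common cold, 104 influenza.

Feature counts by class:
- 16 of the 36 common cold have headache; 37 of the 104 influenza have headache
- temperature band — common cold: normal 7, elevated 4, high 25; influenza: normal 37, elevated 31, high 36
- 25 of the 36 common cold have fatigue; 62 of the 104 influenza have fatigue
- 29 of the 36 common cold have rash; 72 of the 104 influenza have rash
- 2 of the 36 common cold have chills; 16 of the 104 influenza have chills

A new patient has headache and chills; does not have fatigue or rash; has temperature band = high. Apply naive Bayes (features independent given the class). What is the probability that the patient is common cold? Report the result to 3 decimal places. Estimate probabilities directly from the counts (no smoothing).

0.130

common cold: (36/140) × (16/36) × (25/36) × (11/36) × (7/36) × (2/36) ≈ 0.000261965
influenza: (104/140) × (37/104) × (36/104) × (42/104) × (32/104) × (16/104) ≈ 0.00174889
P(common cold | x) = 0.000261965 / 0.002010855 ≈ 0.130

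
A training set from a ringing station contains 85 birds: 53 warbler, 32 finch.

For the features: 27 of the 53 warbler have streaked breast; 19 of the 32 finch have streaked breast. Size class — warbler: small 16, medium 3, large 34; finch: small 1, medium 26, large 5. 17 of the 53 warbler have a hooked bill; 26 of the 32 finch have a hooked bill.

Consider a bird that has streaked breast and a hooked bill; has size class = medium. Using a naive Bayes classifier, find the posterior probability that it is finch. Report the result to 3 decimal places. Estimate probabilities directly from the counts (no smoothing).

0.962

warbler: (53/85) × (27/53) × (3/53) × (17/53) ≈ 0.00576718
finch: (32/85) × (19/32) × (26/32) × (26/32) ≈ 0.147564
P(finch | x) = 0.147564 / 0.15333118 ≈ 0.962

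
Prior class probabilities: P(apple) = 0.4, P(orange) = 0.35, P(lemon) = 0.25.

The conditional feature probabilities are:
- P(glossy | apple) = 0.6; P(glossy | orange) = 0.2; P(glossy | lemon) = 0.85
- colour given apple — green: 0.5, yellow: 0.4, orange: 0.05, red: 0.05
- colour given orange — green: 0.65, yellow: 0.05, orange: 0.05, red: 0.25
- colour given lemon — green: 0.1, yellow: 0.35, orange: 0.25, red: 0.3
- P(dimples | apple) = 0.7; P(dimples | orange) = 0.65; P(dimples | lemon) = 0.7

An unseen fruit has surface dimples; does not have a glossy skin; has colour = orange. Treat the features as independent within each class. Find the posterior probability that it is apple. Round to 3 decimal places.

0.263

apple: 0.4 × (1−0.6) × 0.05 × 0.7 = 0.0056
orange: 0.35 × (1−0.2) × 0.05 × 0.65 = 0.0091
lemon: 0.25 × (1−0.85) × 0.25 × 0.7 = 0.0065625
P(apple | x) = 0.0056 / 0.0212625 ≈ 0.263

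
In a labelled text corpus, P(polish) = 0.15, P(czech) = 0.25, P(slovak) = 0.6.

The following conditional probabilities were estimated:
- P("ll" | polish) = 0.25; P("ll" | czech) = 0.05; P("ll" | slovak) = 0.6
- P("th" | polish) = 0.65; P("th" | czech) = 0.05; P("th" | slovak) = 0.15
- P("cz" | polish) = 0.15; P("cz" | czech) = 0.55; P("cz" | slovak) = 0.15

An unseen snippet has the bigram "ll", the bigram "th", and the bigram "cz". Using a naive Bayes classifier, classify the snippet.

polish: 0.15 × 0.25 × 0.65 × 0.15 = 0.00365625
czech: 0.25 × 0.05 × 0.05 × 0.55 = 0.00034375
slovak: 0.6 × 0.6 × 0.15 × 0.15 = 0.0081
Highest score → slovak.

slovak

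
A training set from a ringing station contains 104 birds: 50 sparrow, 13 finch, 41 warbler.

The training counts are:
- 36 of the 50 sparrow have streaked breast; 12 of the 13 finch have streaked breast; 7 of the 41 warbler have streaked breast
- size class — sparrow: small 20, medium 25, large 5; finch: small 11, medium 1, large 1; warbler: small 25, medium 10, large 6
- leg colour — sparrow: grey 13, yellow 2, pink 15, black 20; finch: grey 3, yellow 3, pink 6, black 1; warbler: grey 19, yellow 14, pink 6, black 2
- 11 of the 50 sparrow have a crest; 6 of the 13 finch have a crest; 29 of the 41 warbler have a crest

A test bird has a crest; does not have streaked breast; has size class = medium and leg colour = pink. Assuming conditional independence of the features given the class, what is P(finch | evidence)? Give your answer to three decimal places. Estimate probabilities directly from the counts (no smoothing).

sparrow: (50/104) × (14/50) × (25/50) × (15/50) × (11/50) ≈ 0.00444231
finch: (13/104) × (1/13) × (1/13) × (6/13) × (6/13) ≈ 0.000157558
warbler: (41/104) × (34/41) × (10/41) × (6/41) × (29/41) ≈ 0.0082536
P(finch | x) = 0.000157558 / 0.012853468 ≈ 0.012

0.012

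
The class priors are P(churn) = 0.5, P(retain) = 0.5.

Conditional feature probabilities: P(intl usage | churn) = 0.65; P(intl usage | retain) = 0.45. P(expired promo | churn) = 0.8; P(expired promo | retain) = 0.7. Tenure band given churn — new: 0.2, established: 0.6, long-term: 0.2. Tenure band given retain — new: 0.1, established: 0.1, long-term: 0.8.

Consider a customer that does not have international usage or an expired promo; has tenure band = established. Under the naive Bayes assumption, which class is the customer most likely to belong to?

churn: 0.5 × (1−0.65) × (1−0.8) × 0.6 = 0.021
retain: 0.5 × (1−0.45) × (1−0.7) × 0.1 = 0.00825
Highest score → churn.

churn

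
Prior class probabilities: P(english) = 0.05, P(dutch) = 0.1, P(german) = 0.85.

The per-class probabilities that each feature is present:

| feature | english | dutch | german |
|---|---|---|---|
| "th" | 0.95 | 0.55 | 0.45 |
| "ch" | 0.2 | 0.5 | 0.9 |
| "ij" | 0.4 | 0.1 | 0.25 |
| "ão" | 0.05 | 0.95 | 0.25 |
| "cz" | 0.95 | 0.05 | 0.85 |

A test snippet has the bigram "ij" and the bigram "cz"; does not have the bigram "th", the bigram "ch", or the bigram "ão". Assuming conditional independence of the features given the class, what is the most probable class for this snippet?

english: 0.05 × (1−0.95) × (1−0.2) × 0.4 × (1−0.05) × 0.95 = 0.000722
dutch: 0.1 × (1−0.55) × (1−0.5) × 0.1 × (1−0.95) × 0.05 = 0.000005625
german: 0.85 × (1−0.45) × (1−0.9) × 0.25 × (1−0.25) × 0.85 = 0.00745078125
Highest score → german.

german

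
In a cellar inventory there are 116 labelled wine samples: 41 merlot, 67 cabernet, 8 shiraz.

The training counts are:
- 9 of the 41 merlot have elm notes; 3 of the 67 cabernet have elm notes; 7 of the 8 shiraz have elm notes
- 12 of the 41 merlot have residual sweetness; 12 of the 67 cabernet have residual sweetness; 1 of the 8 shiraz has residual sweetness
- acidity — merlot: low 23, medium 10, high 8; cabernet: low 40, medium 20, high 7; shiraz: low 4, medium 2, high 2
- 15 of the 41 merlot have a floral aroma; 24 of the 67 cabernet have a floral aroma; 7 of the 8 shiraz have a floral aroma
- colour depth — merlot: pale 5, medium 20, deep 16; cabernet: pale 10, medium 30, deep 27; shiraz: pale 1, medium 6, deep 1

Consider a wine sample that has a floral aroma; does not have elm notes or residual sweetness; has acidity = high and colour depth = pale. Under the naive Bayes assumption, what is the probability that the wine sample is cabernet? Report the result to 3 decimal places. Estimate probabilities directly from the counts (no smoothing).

merlot: (41/116) × (32/41) × (29/41) × (8/41) × (15/41) × (5/41) ≈ 0.00169866
cabernet: (67/116) × (64/67) × (55/67) × (7/67) × (24/67) × (10/67) ≈ 0.00252985
shiraz: (8/116) × (1/8) × (7/8) × (2/8) × (7/8) × (1/8) ≈ 0.000206257
P(cabernet | x) = 0.00252985 / 0.004434767 ≈ 0.570

0.570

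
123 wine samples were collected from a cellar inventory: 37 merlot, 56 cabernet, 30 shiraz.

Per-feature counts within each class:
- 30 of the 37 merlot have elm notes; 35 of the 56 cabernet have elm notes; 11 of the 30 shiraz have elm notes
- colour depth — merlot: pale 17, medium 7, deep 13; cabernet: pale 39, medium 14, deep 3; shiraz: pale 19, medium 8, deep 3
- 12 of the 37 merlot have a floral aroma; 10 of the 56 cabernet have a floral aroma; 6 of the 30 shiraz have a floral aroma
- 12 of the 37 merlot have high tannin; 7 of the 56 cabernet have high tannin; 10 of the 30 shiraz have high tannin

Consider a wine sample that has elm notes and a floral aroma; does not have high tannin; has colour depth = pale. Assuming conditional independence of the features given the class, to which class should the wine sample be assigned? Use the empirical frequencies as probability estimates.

merlot: (37/123) × (30/37) × (17/37) × (12/37) × (25/37) ≈ 0.0245573
cabernet: (56/123) × (35/56) × (39/56) × (10/56) × (49/56) ≈ 0.0309642
shiraz: (30/123) × (11/30) × (19/30) × (6/30) × (20/30) ≈ 0.00755194
Highest score → cabernet.

cabernet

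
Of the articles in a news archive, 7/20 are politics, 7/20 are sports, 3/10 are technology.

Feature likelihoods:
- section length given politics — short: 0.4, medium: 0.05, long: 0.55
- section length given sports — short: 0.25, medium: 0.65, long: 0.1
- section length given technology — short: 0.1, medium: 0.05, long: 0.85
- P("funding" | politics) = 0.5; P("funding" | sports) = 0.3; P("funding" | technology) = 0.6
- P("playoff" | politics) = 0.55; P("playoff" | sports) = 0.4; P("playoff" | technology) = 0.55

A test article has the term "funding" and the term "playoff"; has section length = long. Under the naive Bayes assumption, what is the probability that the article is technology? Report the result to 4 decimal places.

0.5956

politics: 0.35 × 0.55 × 0.5 × 0.55 = 0.0529375
sports: 0.35 × 0.1 × 0.3 × 0.4 = 0.0042
technology: 0.3 × 0.85 × 0.6 × 0.55 = 0.08415
P(technology | x) = 0.08415 / 0.1412875 ≈ 0.5956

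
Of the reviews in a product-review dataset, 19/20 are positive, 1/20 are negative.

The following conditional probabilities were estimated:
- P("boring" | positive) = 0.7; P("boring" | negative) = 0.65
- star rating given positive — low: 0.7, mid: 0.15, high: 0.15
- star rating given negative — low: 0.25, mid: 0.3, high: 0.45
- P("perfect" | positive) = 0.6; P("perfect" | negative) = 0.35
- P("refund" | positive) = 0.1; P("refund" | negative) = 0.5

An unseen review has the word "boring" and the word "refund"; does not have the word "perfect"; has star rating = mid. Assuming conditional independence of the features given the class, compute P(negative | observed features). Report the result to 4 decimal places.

0.4426

positive: 0.95 × 0.7 × 0.15 × (1−0.6) × 0.1 = 0.00399
negative: 0.05 × 0.65 × 0.3 × (1−0.35) × 0.5 = 0.00316875
P(negative | x) = 0.00316875 / 0.00715875 ≈ 0.4426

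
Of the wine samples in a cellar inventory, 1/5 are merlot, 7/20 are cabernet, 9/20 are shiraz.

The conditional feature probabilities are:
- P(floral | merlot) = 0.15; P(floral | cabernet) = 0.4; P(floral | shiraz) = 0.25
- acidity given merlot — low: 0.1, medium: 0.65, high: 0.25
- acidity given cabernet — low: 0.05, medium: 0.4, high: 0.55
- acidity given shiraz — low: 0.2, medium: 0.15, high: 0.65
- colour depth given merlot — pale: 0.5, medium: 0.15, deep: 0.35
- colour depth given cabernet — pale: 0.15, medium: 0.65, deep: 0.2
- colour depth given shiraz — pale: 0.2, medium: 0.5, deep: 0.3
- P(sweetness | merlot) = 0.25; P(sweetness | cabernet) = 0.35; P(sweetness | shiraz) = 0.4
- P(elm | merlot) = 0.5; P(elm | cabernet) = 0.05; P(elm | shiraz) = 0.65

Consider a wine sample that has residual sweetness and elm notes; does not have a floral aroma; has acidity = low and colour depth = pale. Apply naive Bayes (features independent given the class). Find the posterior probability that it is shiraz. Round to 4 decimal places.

0.7630

merlot: 0.2 × (1−0.15) × 0.1 × 0.5 × 0.25 × 0.5 = 0.0010625
cabernet: 0.35 × (1−0.4) × 0.05 × 0.15 × 0.35 × 0.05 = 0.0000275625
shiraz: 0.45 × (1−0.25) × 0.2 × 0.2 × 0.4 × 0.65 = 0.00351
P(shiraz | x) = 0.00351 / 0.0046000625 ≈ 0.7630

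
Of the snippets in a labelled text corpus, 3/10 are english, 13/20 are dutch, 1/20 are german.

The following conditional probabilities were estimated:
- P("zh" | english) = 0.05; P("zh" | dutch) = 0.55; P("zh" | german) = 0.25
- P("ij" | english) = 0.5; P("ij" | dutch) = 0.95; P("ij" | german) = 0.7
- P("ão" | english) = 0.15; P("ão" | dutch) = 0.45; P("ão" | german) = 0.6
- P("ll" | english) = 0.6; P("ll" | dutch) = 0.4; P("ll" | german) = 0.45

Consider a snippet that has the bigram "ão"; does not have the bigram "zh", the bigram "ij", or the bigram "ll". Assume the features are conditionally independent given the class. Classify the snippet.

english

english: 0.3 × (1−0.05) × (1−0.5) × 0.15 × (1−0.6) = 0.00855
dutch: 0.65 × (1−0.55) × (1−0.95) × 0.45 × (1−0.4) = 0.00394875
german: 0.05 × (1−0.25) × (1−0.7) × 0.6 × (1−0.45) = 0.0037125
Highest score → english.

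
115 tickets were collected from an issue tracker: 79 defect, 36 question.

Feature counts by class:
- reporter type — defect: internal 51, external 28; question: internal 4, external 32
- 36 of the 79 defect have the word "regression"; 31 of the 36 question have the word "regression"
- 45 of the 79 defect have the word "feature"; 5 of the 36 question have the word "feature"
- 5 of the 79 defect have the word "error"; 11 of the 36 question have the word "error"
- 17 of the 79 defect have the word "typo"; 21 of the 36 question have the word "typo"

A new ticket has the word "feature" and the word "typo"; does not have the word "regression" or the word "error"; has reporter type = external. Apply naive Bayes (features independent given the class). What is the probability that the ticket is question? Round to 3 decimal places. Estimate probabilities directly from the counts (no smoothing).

defect: (79/115) × (28/79) × (43/79) × (45/79) × (74/79) × (17/79) ≈ 0.0152165
question: (36/115) × (32/36) × (5/36) × (5/36) × (25/36) × (21/36) ≈ 0.00217441
P(question | x) = 0.00217441 / 0.01739091 ≈ 0.125

0.125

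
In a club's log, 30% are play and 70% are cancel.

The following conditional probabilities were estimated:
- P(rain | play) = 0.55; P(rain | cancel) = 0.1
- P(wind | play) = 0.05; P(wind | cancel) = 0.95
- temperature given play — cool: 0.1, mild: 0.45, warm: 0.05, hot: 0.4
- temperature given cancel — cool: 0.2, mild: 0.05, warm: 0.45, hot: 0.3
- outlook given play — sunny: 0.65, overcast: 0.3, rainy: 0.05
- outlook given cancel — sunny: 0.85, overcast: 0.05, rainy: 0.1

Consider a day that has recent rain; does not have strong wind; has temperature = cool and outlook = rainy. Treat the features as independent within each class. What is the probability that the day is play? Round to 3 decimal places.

play: 0.3 × 0.55 × (1−0.05) × 0.1 × 0.05 = 0.00078375
cancel: 0.7 × 0.1 × (1−0.95) × 0.2 × 0.1 = 0.00007
P(play | x) = 0.00078375 / 0.00085375 ≈ 0.918

0.918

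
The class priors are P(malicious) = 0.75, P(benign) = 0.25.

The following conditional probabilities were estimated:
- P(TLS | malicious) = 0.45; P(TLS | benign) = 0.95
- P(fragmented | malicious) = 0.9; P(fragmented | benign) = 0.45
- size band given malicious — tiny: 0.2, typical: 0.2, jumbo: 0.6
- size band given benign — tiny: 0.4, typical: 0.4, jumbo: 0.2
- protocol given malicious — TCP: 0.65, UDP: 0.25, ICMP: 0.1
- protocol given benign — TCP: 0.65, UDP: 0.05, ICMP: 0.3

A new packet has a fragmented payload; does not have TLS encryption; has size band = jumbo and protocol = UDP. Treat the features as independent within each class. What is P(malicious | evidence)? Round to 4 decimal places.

malicious: 0.75 × (1−0.45) × 0.9 × 0.6 × 0.25 = 0.0556875
benign: 0.25 × (1−0.95) × 0.45 × 0.2 × 0.05 = 0.00005625
P(malicious | x) = 0.0556875 / 0.05574375 ≈ 0.9990

0.9990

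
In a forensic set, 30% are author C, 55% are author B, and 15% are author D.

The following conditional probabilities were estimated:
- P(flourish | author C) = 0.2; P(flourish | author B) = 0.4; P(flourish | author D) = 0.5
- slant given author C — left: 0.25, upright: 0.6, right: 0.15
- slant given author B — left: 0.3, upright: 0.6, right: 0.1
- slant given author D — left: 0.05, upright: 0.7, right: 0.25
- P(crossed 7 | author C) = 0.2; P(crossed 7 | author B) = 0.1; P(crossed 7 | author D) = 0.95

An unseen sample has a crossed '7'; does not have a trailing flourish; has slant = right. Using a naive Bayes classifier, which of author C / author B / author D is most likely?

author C: 0.3 × (1−0.2) × 0.15 × 0.2 = 0.0072
author B: 0.55 × (1−0.4) × 0.1 × 0.1 = 0.0033
author D: 0.15 × (1−0.5) × 0.25 × 0.95 = 0.0178125
Highest score → author D.

author D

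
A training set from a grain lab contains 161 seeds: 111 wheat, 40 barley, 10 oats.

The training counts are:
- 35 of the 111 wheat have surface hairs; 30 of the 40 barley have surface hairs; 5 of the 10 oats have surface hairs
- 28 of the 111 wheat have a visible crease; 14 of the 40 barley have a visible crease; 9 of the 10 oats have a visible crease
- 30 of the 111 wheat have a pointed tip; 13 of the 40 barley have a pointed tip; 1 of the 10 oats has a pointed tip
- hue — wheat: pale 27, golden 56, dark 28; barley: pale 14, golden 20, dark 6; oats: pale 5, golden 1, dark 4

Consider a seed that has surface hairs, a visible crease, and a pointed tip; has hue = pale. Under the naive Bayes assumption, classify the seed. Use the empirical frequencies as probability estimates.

wheat: (111/161) × (35/111) × (28/111) × (30/111) × (27/111) ≈ 0.00360509
barley: (40/161) × (30/40) × (14/40) × (13/40) × (14/40) ≈ 0.00741848
oats: (10/161) × (5/10) × (9/10) × (1/10) × (5/10) ≈ 0.00139752
Highest score → barley.

barley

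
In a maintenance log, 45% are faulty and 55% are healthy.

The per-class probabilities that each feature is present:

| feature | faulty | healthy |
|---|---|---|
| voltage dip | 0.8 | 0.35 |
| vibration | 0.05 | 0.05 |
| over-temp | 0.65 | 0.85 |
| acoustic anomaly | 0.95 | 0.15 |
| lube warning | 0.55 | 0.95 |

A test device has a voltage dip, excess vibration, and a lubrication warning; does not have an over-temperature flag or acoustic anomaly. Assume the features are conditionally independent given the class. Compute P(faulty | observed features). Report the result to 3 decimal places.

0.129

faulty: 0.45 × 0.8 × 0.05 × (1−0.65) × (1−0.95) × 0.55 = 0.00017325
healthy: 0.55 × 0.35 × 0.05 × (1−0.85) × (1−0.15) × 0.95 = 0.001165828125
P(faulty | x) = 0.00017325 / 0.001339078125 ≈ 0.129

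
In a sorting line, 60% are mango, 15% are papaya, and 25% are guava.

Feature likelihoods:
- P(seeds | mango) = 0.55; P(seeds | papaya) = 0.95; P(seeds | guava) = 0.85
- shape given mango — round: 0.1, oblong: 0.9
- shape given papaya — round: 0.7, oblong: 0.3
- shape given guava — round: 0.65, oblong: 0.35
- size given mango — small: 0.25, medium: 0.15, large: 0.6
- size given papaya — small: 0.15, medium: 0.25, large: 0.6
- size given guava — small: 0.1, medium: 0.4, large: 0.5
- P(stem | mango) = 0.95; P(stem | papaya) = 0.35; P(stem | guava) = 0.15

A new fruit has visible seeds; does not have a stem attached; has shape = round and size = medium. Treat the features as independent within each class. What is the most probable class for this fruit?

guava

mango: 0.6 × 0.55 × 0.1 × 0.15 × (1−0.95) = 0.0002475
papaya: 0.15 × 0.95 × 0.7 × 0.25 × (1−0.35) = 0.016209375
guava: 0.25 × 0.85 × 0.65 × 0.4 × (1−0.15) = 0.0469625
Highest score → guava.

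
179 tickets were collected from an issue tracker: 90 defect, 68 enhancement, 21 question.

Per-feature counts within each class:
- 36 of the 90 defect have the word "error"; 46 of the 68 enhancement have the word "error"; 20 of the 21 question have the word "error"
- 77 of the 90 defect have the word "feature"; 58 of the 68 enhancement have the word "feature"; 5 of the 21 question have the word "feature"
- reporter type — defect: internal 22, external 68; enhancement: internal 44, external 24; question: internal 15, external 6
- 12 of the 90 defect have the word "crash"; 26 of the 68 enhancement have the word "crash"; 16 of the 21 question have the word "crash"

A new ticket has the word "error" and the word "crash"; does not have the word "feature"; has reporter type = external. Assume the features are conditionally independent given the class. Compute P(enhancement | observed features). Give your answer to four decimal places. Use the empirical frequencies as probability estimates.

0.1920

defect: (90/179) × (36/90) × (13/90) × (68/90) × (12/90) ≈ 0.00292655
enhancement: (68/179) × (46/68) × (10/68) × (24/68) × (26/68) ≈ 0.00509991
question: (21/179) × (20/21) × (16/21) × (6/21) × (16/21) ≈ 0.0185315
P(enhancement | x) = 0.00509991 / 0.02655796 ≈ 0.1920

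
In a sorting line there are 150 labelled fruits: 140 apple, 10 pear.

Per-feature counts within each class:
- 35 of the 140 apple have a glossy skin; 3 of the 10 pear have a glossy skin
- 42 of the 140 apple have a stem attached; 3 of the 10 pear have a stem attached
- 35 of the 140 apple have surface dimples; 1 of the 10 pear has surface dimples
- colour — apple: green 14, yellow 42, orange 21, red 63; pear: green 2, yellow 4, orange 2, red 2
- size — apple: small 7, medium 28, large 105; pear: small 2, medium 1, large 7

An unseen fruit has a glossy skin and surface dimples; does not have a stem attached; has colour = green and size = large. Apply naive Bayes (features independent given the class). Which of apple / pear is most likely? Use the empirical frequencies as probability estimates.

apple

apple: (140/150) × (35/140) × (98/140) × (35/140) × (14/140) × (105/140) = 0.0030625
pear: (10/150) × (3/10) × (7/10) × (1/10) × (2/10) × (7/10) = 0.000196
Highest score → apple.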